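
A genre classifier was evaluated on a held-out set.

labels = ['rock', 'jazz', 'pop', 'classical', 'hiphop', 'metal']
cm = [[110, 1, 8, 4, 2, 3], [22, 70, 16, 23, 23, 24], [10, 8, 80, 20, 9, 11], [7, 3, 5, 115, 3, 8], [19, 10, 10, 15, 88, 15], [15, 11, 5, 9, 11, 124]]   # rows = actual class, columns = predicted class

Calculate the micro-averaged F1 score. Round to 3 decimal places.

0.640

Micro-averaging pools counts across classes: ΣTP=587, ΣFP=330, ΣFN=330.
Micro-F1 score = 2·TP/(2·TP+FP+FN) on pooled counts = 0.640 (equals overall accuracy in single-label multiclass).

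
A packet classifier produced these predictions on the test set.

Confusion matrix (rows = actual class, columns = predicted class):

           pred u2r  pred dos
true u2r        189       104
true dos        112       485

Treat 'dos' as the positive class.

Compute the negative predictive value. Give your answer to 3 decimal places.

0.628

NPV = TN/(TN+FN) = 189/(189+112) = 0.628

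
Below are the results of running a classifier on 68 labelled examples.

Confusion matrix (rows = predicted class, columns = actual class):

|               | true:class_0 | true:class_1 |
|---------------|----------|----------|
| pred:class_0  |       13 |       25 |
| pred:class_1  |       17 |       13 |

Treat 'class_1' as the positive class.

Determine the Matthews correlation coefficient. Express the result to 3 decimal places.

MCC = (TP·TN − FP·FN) / √((TP+FP)(TP+FN)(TN+FP)(TN+FN))
Numerator = 13·13 − 17·25 = -256
Denominator = √(30·38·30·38) = √1299600 = 1140.0000
MCC = -256 / 1140.0000 = -0.225

-0.225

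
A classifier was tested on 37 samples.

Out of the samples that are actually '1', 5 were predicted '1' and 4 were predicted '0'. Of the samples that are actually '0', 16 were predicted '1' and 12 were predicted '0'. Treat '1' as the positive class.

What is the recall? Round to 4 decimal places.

0.5556

Recall = TP/(TP+FN) = 5/(5+4) = 5/9 = 0.5556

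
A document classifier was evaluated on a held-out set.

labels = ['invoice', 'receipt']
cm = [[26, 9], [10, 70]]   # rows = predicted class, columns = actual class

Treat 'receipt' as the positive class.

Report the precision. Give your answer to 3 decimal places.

0.875

Precision = TP/(TP+FP) = 70/(70+10) = 70/80 = 0.875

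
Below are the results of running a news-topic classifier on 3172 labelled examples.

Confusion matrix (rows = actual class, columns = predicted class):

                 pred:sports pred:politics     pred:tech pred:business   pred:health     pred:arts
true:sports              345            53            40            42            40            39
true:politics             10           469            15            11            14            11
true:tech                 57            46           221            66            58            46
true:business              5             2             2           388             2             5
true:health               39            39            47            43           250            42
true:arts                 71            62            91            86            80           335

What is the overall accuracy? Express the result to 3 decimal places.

Accuracy = trace / total = (345+469+221+388+250+335=2008) / 3172 = 2008/3172 = 0.633

0.633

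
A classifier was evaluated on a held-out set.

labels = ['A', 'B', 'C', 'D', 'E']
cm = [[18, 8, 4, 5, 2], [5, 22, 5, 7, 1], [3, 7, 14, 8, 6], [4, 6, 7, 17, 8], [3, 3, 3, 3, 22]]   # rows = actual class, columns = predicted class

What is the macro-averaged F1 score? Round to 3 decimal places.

0.488

Per-class F1 score (2·TP/(2·TP+FP+FN)):
  A: TP=18, FP=5+3+4+3=15, FN=8+4+5+2=19 → 36/70 = 0.5143
  B: TP=22, FP=8+7+6+3=24, FN=5+5+7+1=18 → 44/86 = 0.5116
  C: TP=14, FP=4+5+7+3=19, FN=3+7+8+6=24 → 28/71 = 0.3944
  D: TP=17, FP=5+7+8+3=23, FN=4+6+7+8=25 → 34/82 = 0.4146
  E: TP=22, FP=2+1+6+8=17, FN=3+3+3+3=12 → 44/73 = 0.6027
Macro-F1 score = mean = (0.5143 + 0.5116 + 0.3944 + 0.4146 + 0.6027) / 5 = 0.488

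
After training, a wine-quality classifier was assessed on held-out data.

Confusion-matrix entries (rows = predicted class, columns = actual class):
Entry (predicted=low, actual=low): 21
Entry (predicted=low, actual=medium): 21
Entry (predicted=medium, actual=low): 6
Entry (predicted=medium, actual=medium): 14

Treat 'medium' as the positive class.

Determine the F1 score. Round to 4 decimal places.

0.5091

Precision = TP/(TP+FP) = 14/20 = 0.7000
Recall = TP/(TP+FN) = 14/35 = 0.4000
F1 = 2·TP/(2·TP+FP+FN) = 28/55 = 0.5091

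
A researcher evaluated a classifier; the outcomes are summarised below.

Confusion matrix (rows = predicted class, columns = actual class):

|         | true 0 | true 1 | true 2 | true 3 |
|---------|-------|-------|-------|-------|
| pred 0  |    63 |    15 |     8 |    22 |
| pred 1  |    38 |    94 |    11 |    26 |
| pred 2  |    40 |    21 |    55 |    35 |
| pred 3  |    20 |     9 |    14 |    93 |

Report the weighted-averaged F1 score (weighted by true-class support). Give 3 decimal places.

Per-class F1 score (2·TP/(2·TP+FP+FN)):
  0: TP=63, FP=15+8+22=45, FN=38+40+20=98 → 126/269 = 0.4684
  1: TP=94, FP=38+11+26=75, FN=15+21+9=45 → 188/308 = 0.6104
  2: TP=55, FP=40+21+35=96, FN=8+11+14=33 → 110/239 = 0.4603
  3: TP=93, FP=20+9+14=43, FN=22+26+35=83 → 186/312 = 0.5962
Weighted-F1 score = Σ (supportᵢ/N)·F1 scoreᵢ with N=564: (161/564)·0.4684 + (139/564)·0.6104 + (88/564)·0.4603 + (176/564)·0.5962 = 0.542

0.542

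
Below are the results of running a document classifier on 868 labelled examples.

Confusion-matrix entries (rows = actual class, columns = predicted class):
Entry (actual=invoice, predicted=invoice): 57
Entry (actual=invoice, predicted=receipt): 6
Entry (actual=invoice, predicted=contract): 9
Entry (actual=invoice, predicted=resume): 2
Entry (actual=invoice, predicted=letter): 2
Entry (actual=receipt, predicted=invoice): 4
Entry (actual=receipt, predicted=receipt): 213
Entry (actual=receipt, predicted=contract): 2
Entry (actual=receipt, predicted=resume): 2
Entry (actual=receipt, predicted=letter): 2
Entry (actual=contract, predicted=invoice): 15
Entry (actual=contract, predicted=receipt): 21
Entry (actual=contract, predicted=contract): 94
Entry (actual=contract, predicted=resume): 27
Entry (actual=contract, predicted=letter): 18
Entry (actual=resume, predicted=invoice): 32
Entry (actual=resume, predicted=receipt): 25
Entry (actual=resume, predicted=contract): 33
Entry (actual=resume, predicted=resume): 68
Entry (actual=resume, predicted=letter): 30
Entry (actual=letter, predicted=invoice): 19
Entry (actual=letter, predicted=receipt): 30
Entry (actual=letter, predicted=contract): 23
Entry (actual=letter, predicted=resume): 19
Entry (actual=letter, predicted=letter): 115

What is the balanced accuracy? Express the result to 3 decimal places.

Balanced accuracy = mean of per-class recall.
  invoice: recall = 57/76 = 0.7500
  receipt: recall = 213/223 = 0.9552
  contract: recall = 94/175 = 0.5371
  resume: recall = 68/188 = 0.3617
  letter: recall = 115/206 = 0.5583
Mean = (0.7500 + 0.9552 + 0.5371 + 0.3617 + 0.5583) / 5 = 0.632

0.632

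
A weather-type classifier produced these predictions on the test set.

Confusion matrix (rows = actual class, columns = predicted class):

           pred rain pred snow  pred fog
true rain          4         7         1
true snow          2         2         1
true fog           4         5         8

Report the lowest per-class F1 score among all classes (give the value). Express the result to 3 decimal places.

Per-class F1 score (2·TP/(2·TP+FP+FN)):
  rain: TP=4, FP=2+4=6, FN=7+1=8 → 8/22 = 0.3636
  snow: TP=2, FP=7+5=12, FN=2+1=3 → 4/19 = 0.2105
  fog: TP=8, FP=1+1=2, FN=4+5=9 → 16/27 = 0.5926
Lowest is class 'snow' with F1 score = 0.211.

0.211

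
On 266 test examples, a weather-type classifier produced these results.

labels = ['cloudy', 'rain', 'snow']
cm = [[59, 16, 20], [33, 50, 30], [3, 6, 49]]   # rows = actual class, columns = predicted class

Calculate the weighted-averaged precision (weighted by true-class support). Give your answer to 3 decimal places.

0.625

Per-class precision (TP/(TP+FP)):
  cloudy: TP=59, FP=33+3=36 → 59/95 = 0.6211
  rain: TP=50, FP=16+6=22 → 50/72 = 0.6944
  snow: TP=49, FP=20+30=50 → 49/99 = 0.4949
Weighted-precision = Σ (supportᵢ/N)·precisionᵢ with N=266: (95/266)·0.6211 + (113/266)·0.6944 + (58/266)·0.4949 = 0.625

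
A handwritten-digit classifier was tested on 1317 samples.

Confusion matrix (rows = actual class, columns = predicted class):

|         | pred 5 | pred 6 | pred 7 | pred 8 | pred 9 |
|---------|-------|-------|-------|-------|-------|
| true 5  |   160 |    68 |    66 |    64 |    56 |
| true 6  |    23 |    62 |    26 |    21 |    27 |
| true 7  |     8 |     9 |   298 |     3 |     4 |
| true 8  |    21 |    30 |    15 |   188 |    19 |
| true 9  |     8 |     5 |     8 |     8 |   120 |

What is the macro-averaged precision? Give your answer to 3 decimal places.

0.600

Per-class precision (TP/(TP+FP)):
  5: TP=160, FP=23+8+21+8=60 → 160/220 = 0.7273
  6: TP=62, FP=68+9+30+5=112 → 62/174 = 0.3563
  7: TP=298, FP=66+26+15+8=115 → 298/413 = 0.7215
  8: TP=188, FP=64+21+3+8=96 → 188/284 = 0.6620
  9: TP=120, FP=56+27+4+19=106 → 120/226 = 0.5310
Macro-precision = mean = (0.7273 + 0.3563 + 0.7215 + 0.6620 + 0.5310) / 5 = 0.600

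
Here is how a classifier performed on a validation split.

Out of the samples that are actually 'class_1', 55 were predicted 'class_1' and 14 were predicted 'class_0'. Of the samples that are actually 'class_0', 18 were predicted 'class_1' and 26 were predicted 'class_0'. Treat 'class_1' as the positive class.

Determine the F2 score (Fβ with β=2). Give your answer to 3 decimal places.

Fβ = (1+β²)·TP / ((1+β²)·TP + β²·FN + FP), with β²=4
= 5·55 / (5·55 + 4·14 + 18) = 0.788

0.788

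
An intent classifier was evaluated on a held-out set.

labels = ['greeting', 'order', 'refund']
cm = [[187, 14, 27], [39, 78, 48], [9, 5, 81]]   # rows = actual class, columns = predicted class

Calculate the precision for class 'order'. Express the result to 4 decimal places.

0.8041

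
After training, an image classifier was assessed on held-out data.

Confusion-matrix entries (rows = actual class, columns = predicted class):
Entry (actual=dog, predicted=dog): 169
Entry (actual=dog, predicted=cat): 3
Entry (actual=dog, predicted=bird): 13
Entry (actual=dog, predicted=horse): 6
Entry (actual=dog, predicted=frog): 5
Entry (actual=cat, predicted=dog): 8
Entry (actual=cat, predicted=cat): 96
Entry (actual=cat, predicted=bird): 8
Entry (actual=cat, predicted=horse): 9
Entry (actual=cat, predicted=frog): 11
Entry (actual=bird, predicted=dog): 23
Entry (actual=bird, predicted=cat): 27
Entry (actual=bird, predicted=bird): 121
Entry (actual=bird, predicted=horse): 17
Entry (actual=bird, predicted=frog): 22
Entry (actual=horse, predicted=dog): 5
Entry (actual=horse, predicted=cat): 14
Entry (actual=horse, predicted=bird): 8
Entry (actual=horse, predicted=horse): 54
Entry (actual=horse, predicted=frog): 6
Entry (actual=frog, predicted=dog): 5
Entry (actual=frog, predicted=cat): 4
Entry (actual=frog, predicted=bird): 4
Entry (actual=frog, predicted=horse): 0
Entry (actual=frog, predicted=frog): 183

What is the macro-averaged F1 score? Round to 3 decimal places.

Per-class F1 score (2·TP/(2·TP+FP+FN)):
  dog: TP=169, FP=8+23+5+5=41, FN=3+13+6+5=27 → 338/406 = 0.8325
  cat: TP=96, FP=3+27+14+4=48, FN=8+8+9+11=36 → 192/276 = 0.6957
  bird: TP=121, FP=13+8+8+4=33, FN=23+27+17+22=89 → 242/364 = 0.6648
  horse: TP=54, FP=6+9+17+0=32, FN=5+14+8+6=33 → 108/173 = 0.6243
  frog: TP=183, FP=5+11+22+6=44, FN=5+4+4+0=13 → 366/423 = 0.8652
Macro-F1 score = mean = (0.8325 + 0.6957 + 0.6648 + 0.6243 + 0.8652) / 5 = 0.737

0.737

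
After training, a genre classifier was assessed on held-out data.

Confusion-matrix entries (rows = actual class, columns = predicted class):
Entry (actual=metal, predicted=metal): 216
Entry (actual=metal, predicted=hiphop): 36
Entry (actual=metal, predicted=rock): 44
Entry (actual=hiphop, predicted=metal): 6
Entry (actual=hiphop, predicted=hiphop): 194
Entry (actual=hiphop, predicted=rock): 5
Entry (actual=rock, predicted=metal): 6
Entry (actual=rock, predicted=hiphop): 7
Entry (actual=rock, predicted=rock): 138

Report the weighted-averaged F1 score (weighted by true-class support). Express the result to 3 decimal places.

0.839

Per-class F1 score (2·TP/(2·TP+FP+FN)):
  metal: TP=216, FP=6+6=12, FN=36+44=80 → 432/524 = 0.8244
  hiphop: TP=194, FP=36+7=43, FN=6+5=11 → 388/442 = 0.8778
  rock: TP=138, FP=44+5=49, FN=6+7=13 → 276/338 = 0.8166
Weighted-F1 score = Σ (supportᵢ/N)·F1 scoreᵢ with N=652: (296/652)·0.8244 + (205/652)·0.8778 + (151/652)·0.8166 = 0.839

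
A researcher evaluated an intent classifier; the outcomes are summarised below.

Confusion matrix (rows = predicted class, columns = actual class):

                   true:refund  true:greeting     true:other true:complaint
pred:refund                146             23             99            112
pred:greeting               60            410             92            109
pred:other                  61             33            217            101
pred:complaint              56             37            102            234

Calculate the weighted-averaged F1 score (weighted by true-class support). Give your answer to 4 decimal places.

Per-class F1 score (2·TP/(2·TP+FP+FN)):
  refund: TP=146, FP=23+99+112=234, FN=60+61+56=177 → 292/703 = 0.41536
  greeting: TP=410, FP=60+92+109=261, FN=23+33+37=93 → 820/1174 = 0.69847
  other: TP=217, FP=61+33+101=195, FN=99+92+102=293 → 434/922 = 0.47072
  complaint: TP=234, FP=56+37+102=195, FN=112+109+101=322 → 468/985 = 0.47513
Weighted-F1 score = Σ (supportᵢ/N)·F1 scoreᵢ with N=1892: (323/1892)·0.41536 + (503/1892)·0.69847 + (510/1892)·0.47072 + (556/1892)·0.47513 = 0.5231

0.5231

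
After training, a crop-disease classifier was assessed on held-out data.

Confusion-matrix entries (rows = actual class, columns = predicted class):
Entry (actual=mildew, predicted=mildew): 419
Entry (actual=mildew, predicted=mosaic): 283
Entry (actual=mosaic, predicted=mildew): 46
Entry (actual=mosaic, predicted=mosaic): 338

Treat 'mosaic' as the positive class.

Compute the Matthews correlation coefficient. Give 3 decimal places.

0.461

MCC = (TP·TN − FP·FN) / √((TP+FP)(TP+FN)(TN+FP)(TN+FN))
Numerator = 338·419 − 283·46 = 128604
Denominator = √(621·384·702·465) = √77841803520 = 279001.4400
MCC = 128604 / 279001.4400 = 0.461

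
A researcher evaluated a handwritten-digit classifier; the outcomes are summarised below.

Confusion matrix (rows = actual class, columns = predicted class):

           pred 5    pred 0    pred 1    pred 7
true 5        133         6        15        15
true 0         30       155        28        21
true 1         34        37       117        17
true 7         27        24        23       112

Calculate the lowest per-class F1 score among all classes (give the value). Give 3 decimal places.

Per-class F1 score (2·TP/(2·TP+FP+FN)):
  5: TP=133, FP=30+34+27=91, FN=6+15+15=36 → 266/393 = 0.6768
  0: TP=155, FP=6+37+24=67, FN=30+28+21=79 → 310/456 = 0.6798
  1: TP=117, FP=15+28+23=66, FN=34+37+17=88 → 234/388 = 0.6031
  7: TP=112, FP=15+21+17=53, FN=27+24+23=74 → 224/351 = 0.6382
Lowest is class '1' with F1 score = 0.603.

0.603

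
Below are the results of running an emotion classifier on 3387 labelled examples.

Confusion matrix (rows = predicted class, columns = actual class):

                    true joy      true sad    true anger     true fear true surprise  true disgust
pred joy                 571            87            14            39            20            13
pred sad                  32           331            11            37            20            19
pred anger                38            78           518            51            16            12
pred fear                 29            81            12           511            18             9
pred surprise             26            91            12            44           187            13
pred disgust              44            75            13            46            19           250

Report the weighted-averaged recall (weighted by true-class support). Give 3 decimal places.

0.699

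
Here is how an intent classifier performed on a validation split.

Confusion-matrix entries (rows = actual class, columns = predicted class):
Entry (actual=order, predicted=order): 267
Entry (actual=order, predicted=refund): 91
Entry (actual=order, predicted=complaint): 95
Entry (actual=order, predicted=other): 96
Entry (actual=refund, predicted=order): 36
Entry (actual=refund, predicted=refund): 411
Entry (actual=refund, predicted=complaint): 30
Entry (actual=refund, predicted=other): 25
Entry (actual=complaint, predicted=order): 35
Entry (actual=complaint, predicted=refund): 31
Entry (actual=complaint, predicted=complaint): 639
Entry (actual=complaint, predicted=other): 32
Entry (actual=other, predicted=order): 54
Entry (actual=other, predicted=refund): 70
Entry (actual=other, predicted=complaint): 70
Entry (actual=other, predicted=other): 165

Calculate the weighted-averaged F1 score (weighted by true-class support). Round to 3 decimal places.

0.680

Per-class F1 score (2·TP/(2·TP+FP+FN)):
  order: TP=267, FP=36+35+54=125, FN=91+95+96=282 → 534/941 = 0.5675
  refund: TP=411, FP=91+31+70=192, FN=36+30+25=91 → 822/1105 = 0.7439
  complaint: TP=639, FP=95+30+70=195, FN=35+31+32=98 → 1278/1571 = 0.8135
  other: TP=165, FP=96+25+32=153, FN=54+70+70=194 → 330/677 = 0.4874
Weighted-F1 score = Σ (supportᵢ/N)·F1 scoreᵢ with N=2147: (549/2147)·0.5675 + (502/2147)·0.7439 + (737/2147)·0.8135 + (359/2147)·0.4874 = 0.680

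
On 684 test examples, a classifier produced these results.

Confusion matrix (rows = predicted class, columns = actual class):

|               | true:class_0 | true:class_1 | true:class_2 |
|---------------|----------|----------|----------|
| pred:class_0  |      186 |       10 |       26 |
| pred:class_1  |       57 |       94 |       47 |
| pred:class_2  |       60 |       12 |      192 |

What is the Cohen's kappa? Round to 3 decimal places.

0.529

Observed agreement pₒ = trace/N = 472/684 = 0.6901
Expected agreement pₑ = Σ (rowᵢ·colᵢ)/N² = (303·222 + 116·198 + 265·264)/684² = 0.3424
κ = (pₒ − pₑ)/(1 − pₑ) = (0.6901 − 0.3424)/(1 − 0.3424) = 0.529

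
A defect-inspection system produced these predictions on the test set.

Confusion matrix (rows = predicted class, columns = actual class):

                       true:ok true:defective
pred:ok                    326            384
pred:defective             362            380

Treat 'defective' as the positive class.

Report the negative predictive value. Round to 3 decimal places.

NPV = TN/(TN+FN) = 326/(326+384) = 0.459

0.459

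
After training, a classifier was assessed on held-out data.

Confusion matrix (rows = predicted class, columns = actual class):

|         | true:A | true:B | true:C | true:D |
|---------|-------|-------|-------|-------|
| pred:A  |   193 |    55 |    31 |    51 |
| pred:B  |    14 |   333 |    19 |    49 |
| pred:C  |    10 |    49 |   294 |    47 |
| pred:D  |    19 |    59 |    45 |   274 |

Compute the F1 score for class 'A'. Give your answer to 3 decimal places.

0.682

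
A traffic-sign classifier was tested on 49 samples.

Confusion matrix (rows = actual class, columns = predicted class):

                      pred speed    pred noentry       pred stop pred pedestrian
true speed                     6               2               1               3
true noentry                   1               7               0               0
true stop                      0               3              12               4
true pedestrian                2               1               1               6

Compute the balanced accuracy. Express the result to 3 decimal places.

0.652

Balanced accuracy = mean of per-class recall.
  speed: recall = 6/12 = 0.5000
  noentry: recall = 7/8 = 0.8750
  stop: recall = 12/19 = 0.6316
  pedestrian: recall = 6/10 = 0.6000
Mean = (0.5000 + 0.8750 + 0.6316 + 0.6000) / 4 = 0.652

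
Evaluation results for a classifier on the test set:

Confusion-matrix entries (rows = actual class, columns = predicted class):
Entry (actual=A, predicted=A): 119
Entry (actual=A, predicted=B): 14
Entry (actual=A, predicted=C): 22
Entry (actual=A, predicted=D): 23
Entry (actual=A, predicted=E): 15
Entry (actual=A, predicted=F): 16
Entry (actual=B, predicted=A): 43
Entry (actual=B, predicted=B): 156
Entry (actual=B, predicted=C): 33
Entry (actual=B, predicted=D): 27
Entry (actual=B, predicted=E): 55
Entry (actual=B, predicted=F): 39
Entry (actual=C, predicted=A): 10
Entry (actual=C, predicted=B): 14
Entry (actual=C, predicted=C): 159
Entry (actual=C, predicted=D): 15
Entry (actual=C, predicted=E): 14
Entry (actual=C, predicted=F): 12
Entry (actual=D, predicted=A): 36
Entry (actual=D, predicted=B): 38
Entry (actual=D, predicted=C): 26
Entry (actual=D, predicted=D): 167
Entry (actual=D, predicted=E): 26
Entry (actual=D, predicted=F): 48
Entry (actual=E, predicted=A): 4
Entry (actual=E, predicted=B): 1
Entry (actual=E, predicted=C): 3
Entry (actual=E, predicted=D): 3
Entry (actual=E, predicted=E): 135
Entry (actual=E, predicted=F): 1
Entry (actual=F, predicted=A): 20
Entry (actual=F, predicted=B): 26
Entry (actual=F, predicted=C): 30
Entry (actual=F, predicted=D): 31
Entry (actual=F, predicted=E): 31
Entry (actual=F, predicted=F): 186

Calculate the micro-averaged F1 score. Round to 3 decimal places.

Micro-averaging pools counts across classes: ΣTP=922, ΣFP=676, ΣFN=676.
Micro-F1 score = 2·TP/(2·TP+FP+FN) on pooled counts = 0.577 (equals overall accuracy in single-label multiclass).

0.577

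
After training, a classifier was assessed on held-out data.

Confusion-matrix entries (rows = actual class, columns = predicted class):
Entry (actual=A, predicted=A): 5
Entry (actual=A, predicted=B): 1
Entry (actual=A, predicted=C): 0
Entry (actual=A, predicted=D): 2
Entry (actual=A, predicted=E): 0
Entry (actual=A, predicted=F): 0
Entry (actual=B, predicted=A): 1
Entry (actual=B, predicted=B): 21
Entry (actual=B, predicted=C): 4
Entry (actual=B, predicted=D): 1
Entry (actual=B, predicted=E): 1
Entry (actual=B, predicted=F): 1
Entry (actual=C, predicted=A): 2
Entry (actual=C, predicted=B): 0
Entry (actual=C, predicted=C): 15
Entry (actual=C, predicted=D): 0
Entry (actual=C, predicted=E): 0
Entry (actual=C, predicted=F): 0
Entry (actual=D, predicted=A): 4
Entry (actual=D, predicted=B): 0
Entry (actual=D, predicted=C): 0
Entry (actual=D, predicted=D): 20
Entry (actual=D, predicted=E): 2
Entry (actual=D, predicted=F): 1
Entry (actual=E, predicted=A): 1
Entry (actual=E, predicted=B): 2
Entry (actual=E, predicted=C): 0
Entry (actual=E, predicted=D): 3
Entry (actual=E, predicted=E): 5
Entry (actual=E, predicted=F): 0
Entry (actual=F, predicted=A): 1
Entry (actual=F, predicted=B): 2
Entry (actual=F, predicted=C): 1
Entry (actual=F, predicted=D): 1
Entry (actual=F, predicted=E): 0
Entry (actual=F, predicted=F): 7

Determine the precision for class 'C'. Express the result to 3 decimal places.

0.750

Take TP from the diagonal, FP from the rest of the 'C' prediction marginal, FN from the rest of the 'C' actual marginal.
precision = TP/(TP+FP).
C: TP=15, FP=0+4+0+0+1=5 → 15/20 = 0.7500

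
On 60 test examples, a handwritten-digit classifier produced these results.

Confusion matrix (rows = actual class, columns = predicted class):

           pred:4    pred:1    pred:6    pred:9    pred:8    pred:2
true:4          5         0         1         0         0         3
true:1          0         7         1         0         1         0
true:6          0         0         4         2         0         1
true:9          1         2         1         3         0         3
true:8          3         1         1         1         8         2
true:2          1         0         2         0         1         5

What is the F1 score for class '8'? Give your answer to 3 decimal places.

0.615

F1 score = 2·TP/(2·TP+FP+FN).
8: TP=8, FP=0+1+0+0+1=2, FN=3+1+1+1+2=8 → 16/26 = 0.6154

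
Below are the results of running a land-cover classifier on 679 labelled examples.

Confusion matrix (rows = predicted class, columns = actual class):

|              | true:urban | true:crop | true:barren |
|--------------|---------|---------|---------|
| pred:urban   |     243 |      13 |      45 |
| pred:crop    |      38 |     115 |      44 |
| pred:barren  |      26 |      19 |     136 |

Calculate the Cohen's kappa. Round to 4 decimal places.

0.5798

Observed agreement pₒ = trace/N = 494/679 = 0.72754
Expected agreement pₑ = Σ (rowᵢ·colᵢ)/N² = (307·301 + 147·197 + 225·181)/679² = 0.35158
κ = (pₒ − pₑ)/(1 − pₑ) = (0.72754 − 0.35158)/(1 − 0.35158) = 0.5798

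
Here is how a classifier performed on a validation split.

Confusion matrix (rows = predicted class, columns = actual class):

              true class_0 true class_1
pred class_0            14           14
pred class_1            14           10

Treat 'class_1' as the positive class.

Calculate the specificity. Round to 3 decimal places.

0.500

Specificity = TN/(TN+FP) = 14/(14+14) = 0.500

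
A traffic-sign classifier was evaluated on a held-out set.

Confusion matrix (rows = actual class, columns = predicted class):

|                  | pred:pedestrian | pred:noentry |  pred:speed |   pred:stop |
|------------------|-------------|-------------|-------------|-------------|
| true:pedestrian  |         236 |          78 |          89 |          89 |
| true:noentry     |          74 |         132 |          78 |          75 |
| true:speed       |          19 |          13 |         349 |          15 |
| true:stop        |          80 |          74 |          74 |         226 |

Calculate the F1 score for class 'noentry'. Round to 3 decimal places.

0.402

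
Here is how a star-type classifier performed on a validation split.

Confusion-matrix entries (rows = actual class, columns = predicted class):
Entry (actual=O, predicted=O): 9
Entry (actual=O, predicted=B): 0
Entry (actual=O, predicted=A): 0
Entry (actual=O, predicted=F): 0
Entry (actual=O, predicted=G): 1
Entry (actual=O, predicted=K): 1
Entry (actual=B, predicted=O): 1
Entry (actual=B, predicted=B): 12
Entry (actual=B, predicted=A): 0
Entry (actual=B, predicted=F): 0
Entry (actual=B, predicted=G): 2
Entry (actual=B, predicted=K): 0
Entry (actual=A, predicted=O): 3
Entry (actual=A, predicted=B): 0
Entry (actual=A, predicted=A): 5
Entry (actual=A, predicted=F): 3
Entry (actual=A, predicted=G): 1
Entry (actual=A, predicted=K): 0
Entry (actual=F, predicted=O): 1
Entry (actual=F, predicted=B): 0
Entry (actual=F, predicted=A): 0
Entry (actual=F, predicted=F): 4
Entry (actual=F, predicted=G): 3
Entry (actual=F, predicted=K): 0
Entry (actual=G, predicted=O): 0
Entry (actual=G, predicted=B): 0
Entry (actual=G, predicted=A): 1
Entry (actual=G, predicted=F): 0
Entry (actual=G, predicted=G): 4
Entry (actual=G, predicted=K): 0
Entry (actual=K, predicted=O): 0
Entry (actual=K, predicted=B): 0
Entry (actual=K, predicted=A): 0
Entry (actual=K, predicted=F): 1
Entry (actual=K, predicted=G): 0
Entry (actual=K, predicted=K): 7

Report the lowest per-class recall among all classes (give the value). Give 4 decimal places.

0.4167

Per-class recall (TP/(TP+FN)):
  O: TP=9, FN=0+0+0+1+1=2 → 9/11 = 0.81818
  B: TP=12, FN=1+0+0+2+0=3 → 12/15 = 0.80000
  A: TP=5, FN=3+0+3+1+0=7 → 5/12 = 0.41667
  F: TP=4, FN=1+0+0+3+0=4 → 4/8 = 0.50000
  G: TP=4, FN=0+0+1+0+0=1 → 4/5 = 0.80000
  K: TP=7, FN=0+0+0+1+0=1 → 7/8 = 0.87500
Lowest is class 'A' with recall = 0.4167.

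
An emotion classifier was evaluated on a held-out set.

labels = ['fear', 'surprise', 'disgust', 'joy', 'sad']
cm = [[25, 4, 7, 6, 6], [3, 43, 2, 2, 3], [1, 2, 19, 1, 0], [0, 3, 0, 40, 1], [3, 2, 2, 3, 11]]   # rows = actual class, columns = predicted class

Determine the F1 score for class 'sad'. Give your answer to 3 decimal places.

0.524

Take TP from the diagonal, FP from the rest of the 'sad' prediction marginal, FN from the rest of the 'sad' actual marginal.
F1 score = 2·TP/(2·TP+FP+FN).
sad: TP=11, FP=6+3+0+1=10, FN=3+2+2+3=10 → 22/42 = 0.5238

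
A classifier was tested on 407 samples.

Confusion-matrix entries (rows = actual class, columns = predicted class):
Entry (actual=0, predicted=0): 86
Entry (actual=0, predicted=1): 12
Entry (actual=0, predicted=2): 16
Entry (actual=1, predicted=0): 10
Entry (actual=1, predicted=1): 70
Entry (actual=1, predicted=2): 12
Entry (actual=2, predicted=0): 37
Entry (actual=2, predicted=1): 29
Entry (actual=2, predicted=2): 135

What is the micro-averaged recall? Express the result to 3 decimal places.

Micro-averaging pools counts across classes: ΣTP=291, ΣFP=116, ΣFN=116.
Micro-recall = TP/(TP+FN) on pooled counts = 0.715 (equals overall accuracy in single-label multiclass).

0.715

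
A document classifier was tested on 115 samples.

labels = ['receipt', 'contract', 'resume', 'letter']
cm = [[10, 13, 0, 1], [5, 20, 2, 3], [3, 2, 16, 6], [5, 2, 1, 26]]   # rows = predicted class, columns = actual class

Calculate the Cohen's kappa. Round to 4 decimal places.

0.4967

Observed agreement pₒ = trace/N = 72/115 = 0.62609
Expected agreement pₑ = Σ (rowᵢ·colᵢ)/N² = (23·24 + 37·30 + 19·27 + 36·34)/115² = 0.25701
κ = (pₒ − pₑ)/(1 − pₑ) = (0.62609 − 0.25701)/(1 − 0.25701) = 0.4967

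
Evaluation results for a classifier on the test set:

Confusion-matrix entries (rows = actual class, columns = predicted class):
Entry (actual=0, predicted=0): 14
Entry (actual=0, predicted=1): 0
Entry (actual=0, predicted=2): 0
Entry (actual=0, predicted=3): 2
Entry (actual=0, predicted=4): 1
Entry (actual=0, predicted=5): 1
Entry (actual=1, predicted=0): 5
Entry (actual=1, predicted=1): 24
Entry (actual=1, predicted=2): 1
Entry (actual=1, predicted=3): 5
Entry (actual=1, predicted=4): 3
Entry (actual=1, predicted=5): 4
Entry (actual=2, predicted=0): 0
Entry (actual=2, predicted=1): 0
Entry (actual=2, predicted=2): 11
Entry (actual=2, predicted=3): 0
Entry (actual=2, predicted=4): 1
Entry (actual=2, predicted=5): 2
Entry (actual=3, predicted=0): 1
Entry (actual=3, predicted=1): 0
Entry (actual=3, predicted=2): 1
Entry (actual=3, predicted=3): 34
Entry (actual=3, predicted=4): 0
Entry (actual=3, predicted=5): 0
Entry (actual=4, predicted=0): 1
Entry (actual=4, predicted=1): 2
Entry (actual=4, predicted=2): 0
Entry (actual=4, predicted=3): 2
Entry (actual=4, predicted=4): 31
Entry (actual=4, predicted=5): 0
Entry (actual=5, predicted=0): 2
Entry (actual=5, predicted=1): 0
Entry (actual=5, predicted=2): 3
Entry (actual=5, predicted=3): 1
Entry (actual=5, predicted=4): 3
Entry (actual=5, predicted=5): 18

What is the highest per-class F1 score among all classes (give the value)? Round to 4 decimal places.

0.8500

Per-class F1 score (2·TP/(2·TP+FP+FN)):
  0: TP=14, FP=5+0+1+1+2=9, FN=0+0+2+1+1=4 → 28/41 = 0.68293
  1: TP=24, FP=0+0+0+2+0=2, FN=5+1+5+3+4=18 → 48/68 = 0.70588
  2: TP=11, FP=0+1+1+0+3=5, FN=0+0+0+1+2=3 → 22/30 = 0.73333
  3: TP=34, FP=2+5+0+2+1=10, FN=1+0+1+0+0=2 → 68/80 = 0.85000
  4: TP=31, FP=1+3+1+0+3=8, FN=1+2+0+2+0=5 → 62/75 = 0.82667
  5: TP=18, FP=1+4+2+0+0=7, FN=2+0+3+1+3=9 → 36/52 = 0.69231
Highest is class '3' with F1 score = 0.8500.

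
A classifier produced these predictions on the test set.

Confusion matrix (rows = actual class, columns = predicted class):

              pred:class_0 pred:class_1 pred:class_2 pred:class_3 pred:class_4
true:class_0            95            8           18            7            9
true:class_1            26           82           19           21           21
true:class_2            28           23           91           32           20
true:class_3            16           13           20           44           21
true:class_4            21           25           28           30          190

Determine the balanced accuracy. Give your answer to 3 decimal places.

Balanced accuracy = mean of per-class recall.
  class_0: recall = 95/137 = 0.6934
  class_1: recall = 82/169 = 0.4852
  class_2: recall = 91/194 = 0.4691
  class_3: recall = 44/114 = 0.3860
  class_4: recall = 190/294 = 0.6463
Mean = (0.6934 + 0.4852 + 0.4691 + 0.3860 + 0.6463) / 5 = 0.536

0.536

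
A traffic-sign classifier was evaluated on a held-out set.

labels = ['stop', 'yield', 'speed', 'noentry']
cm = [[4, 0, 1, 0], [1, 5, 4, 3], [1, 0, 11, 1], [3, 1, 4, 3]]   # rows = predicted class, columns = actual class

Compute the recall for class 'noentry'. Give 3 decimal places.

recall = TP/(TP+FN).
noentry: TP=3, FN=0+3+1=4 → 3/7 = 0.4286

0.429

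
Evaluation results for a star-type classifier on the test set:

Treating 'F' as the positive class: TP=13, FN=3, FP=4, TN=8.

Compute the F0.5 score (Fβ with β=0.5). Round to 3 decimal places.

Fβ = (1+β²)·TP / ((1+β²)·TP + β²·FN + FP), with β²=1/4
= 1.25·13 / (1.25·13 + 0.25·3 + 4) = 0.774

0.774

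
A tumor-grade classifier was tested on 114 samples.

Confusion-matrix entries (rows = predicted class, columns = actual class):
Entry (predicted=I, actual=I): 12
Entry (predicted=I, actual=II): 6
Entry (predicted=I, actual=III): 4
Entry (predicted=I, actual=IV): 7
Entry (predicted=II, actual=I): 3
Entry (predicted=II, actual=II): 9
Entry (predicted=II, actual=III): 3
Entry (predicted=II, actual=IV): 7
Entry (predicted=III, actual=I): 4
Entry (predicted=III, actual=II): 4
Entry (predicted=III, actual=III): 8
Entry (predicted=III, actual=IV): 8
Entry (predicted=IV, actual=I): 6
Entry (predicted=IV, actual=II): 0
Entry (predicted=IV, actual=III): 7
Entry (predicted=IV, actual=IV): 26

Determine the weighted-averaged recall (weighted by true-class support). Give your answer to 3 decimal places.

0.482

Per-class recall (TP/(TP+FN)):
  I: TP=12, FN=3+4+6=13 → 12/25 = 0.4800
  II: TP=9, FN=6+4+0=10 → 9/19 = 0.4737
  III: TP=8, FN=4+3+7=14 → 8/22 = 0.3636
  IV: TP=26, FN=7+7+8=22 → 26/48 = 0.5417
Weighted-recall = Σ (supportᵢ/N)·recallᵢ with N=114: (25/114)·0.4800 + (19/114)·0.4737 + (22/114)·0.3636 + (48/114)·0.5417 = 0.482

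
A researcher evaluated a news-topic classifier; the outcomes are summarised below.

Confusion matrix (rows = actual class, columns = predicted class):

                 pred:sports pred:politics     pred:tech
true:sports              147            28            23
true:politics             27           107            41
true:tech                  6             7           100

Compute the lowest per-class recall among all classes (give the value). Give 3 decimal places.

Per-class recall (TP/(TP+FN)):
  sports: TP=147, FN=28+23=51 → 147/198 = 0.7424
  politics: TP=107, FN=27+41=68 → 107/175 = 0.6114
  tech: TP=100, FN=6+7=13 → 100/113 = 0.8850
Lowest is class 'politics' with recall = 0.611.

0.611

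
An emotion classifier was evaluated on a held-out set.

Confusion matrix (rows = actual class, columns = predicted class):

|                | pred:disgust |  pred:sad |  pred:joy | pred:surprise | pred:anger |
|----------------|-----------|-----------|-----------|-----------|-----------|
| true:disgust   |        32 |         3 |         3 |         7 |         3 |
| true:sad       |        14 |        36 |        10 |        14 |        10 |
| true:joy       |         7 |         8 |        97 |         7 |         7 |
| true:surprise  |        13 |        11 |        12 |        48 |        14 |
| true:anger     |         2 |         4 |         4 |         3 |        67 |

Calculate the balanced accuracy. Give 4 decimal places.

Balanced accuracy = mean of per-class recall.
  disgust: recall = 32/48 = 0.66667
  sad: recall = 36/84 = 0.42857
  joy: recall = 97/126 = 0.76984
  surprise: recall = 48/98 = 0.48980
  anger: recall = 67/80 = 0.83750
Mean = (0.66667 + 0.42857 + 0.76984 + 0.48980 + 0.83750) / 5 = 0.6385

0.6385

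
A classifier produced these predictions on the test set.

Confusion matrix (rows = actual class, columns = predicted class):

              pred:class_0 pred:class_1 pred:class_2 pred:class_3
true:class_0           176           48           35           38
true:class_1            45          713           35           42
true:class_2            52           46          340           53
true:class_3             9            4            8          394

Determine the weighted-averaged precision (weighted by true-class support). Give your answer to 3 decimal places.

Per-class precision (TP/(TP+FP)):
  class_0: TP=176, FP=45+52+9=106 → 176/282 = 0.6241
  class_1: TP=713, FP=48+46+4=98 → 713/811 = 0.8792
  class_2: TP=340, FP=35+35+8=78 → 340/418 = 0.8134
  class_3: TP=394, FP=38+42+53=133 → 394/527 = 0.7476
Weighted-precision = Σ (supportᵢ/N)·precisionᵢ with N=2038: (297/2038)·0.6241 + (835/2038)·0.8792 + (491/2038)·0.8134 + (415/2038)·0.7476 = 0.799

0.799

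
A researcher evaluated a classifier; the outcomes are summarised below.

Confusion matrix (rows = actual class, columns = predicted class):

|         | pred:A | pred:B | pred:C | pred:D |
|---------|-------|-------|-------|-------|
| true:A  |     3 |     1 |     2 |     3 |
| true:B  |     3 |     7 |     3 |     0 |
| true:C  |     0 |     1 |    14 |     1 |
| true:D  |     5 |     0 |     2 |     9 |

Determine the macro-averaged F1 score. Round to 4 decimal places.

Per-class F1 score (2·TP/(2·TP+FP+FN)):
  A: TP=3, FP=3+0+5=8, FN=1+2+3=6 → 6/20 = 0.30000
  B: TP=7, FP=1+1+0=2, FN=3+3+0=6 → 14/22 = 0.63636
  C: TP=14, FP=2+3+2=7, FN=0+1+1=2 → 28/37 = 0.75676
  D: TP=9, FP=3+0+1=4, FN=5+0+2=7 → 18/29 = 0.62069
Macro-F1 score = mean = (0.30000 + 0.63636 + 0.75676 + 0.62069) / 4 = 0.5785

0.5785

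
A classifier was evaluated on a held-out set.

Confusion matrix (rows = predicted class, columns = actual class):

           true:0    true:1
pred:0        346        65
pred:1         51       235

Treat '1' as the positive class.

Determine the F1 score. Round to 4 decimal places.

Precision = TP/(TP+FP) = 235/286 = 0.8217
Recall = TP/(TP+FN) = 235/300 = 0.7833
F1 = 2·TP/(2·TP+FP+FN) = 470/586 = 0.8020

0.8020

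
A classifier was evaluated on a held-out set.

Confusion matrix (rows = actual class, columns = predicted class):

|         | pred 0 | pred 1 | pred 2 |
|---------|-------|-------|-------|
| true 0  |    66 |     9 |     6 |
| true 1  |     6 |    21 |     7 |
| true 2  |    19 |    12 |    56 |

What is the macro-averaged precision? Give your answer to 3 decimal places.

0.679

Per-class precision (TP/(TP+FP)):
  0: TP=66, FP=6+19=25 → 66/91 = 0.7253
  1: TP=21, FP=9+12=21 → 21/42 = 0.5000
  2: TP=56, FP=6+7=13 → 56/69 = 0.8116
Macro-precision = mean = (0.7253 + 0.5000 + 0.8116) / 3 = 0.679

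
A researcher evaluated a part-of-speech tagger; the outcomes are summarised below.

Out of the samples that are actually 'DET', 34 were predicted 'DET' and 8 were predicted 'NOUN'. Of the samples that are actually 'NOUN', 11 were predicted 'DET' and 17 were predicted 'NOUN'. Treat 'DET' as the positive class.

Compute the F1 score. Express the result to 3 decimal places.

Precision = TP/(TP+FP) = 34/45 = 0.7556
Recall = TP/(TP+FN) = 34/42 = 0.8095
F1 = 2·TP/(2·TP+FP+FN) = 68/87 = 0.782

0.782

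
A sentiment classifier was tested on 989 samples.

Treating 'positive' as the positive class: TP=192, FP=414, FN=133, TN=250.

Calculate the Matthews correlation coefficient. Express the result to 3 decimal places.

MCC = (TP·TN − FP·FN) / √((TP+FP)(TP+FN)(TN+FP)(TN+FN))
Numerator = 192·250 − 414·133 = -7062
Denominator = √(606·325·664·383) = √50086748400 = 223800.6890
MCC = -7062 / 223800.6890 = -0.032

-0.032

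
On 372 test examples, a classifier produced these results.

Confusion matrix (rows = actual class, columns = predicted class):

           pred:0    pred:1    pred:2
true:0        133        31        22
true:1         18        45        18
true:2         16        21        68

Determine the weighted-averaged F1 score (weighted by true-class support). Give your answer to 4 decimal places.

Per-class F1 score (2·TP/(2·TP+FP+FN)):
  0: TP=133, FP=18+16=34, FN=31+22=53 → 266/353 = 0.75354
  1: TP=45, FP=31+21=52, FN=18+18=36 → 90/178 = 0.50562
  2: TP=68, FP=22+18=40, FN=16+21=37 → 136/213 = 0.63850
Weighted-F1 score = Σ (supportᵢ/N)·F1 scoreᵢ with N=372: (186/372)·0.75354 + (81/372)·0.50562 + (105/372)·0.63850 = 0.6671

0.6671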